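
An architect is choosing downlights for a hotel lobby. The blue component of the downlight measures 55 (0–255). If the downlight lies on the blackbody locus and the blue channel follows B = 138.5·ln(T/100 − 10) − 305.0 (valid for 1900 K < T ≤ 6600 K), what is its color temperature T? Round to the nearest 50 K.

ln(t − 10) = (55 + 305.0) / 138.5 = 2.5993.
t − 10 = e^2.5993 = 13.454, so t = 23.454.
T = 100·t = 2345 K → 2350 K to the nearest 50 K.

2350 K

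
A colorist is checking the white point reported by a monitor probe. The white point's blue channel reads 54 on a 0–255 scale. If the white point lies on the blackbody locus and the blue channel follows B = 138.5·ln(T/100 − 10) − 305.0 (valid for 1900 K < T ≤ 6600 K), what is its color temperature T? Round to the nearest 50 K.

ln(t − 10) = (54 + 305.0) / 138.5 = 2.5921.
t − 10 = e^2.5921 = 13.357, so t = 23.357.
T = 100·t = 2336 K → 2350 K to the nearest 50 K.

2350 K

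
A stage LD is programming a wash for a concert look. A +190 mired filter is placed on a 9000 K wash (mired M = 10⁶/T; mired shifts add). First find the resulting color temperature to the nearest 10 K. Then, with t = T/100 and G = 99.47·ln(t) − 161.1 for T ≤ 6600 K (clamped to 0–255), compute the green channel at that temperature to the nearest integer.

187

M_in = 10⁶/9000 = 111.11; M_out = 111.11 + (+190) = 301.11.
T_out = 10⁶/301.11 = 3321.0 K → 3320 K; t = 33.2.
G = 99.47·ln 33.2 − 161.1 = 99.47·3.5025 − 161.1 = 187.299.
Rounded: 187.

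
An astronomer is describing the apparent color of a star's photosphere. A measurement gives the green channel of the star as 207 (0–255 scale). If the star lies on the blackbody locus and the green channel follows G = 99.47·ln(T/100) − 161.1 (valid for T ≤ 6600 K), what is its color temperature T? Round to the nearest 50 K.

ln t = (207 + 161.1) / 99.47 = 3.7006.
t = e^3.7006 = 40.472.
T = 100·t = 4047 K → 4050 K to the nearest 50 K.

4050 K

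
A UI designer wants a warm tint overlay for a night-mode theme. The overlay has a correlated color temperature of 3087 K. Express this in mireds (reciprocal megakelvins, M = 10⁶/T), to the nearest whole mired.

M = 10⁶ / 3087 = 323.939 → 324 mireds.

324 mireds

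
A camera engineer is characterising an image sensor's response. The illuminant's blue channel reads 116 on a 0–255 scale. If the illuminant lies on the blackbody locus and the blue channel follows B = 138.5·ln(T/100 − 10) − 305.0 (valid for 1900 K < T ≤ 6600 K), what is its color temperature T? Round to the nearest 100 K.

ln(t − 10) = (116 + 305.0) / 138.5 = 3.0397.
t − 10 = e^3.0397 = 20.899, so t = 30.899.
T = 100·t = 3090 K → 3100 K to the nearest 100 K.

3100 K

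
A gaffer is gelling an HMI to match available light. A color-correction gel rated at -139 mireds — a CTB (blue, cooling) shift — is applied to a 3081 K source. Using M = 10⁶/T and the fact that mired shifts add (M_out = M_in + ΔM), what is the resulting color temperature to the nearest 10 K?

5390 K

M_in = 10⁶/3081 = 324.57 mireds.
M_out = 324.57 + (-139) = 185.57 mireds.
T_out = 10⁶/185.57 = 5388.8 K → 5390 K.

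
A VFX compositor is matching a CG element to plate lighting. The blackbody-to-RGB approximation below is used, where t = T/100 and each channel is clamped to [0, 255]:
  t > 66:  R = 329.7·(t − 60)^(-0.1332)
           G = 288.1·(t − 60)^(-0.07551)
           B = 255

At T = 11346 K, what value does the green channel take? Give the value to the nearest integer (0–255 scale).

213

t = 11346/100 = 113.46; the t > 66 branch applies.
G = 288.1·(113.46 − 60)^(-0.07551) = 288.1·53.46^(-0.07551) = 288.1·0.74049 = 213.334.
Rounded: 213.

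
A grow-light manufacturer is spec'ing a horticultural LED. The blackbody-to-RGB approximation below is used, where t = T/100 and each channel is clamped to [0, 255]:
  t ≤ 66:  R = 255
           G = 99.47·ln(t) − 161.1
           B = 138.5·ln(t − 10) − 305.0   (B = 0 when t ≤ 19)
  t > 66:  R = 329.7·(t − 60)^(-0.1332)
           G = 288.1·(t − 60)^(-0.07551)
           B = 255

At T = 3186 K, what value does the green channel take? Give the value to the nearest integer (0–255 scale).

183

t = 3186/100 = 31.86; the t ≤ 66 branch applies.
G = 99.47·ln 31.86 − 161.1 = 99.47·3.4614 − 161.1 = 183.201.
Rounded: 183.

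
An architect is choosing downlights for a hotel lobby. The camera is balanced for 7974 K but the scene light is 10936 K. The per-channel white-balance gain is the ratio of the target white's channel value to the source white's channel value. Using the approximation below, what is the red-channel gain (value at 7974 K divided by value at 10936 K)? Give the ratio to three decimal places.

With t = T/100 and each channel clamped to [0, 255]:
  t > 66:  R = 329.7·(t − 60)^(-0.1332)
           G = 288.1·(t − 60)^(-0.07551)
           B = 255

At 10936 K (t = 109.36):
  R = 329.7·(109.36 − 60)^(-0.1332) = 329.7·49.36^(-0.1332) = 329.7·0.59490 = 196.138.
At 7974 K (t = 79.74):
  R = 329.7·(79.74 − 60)^(-0.1332) = 329.7·19.74^(-0.1332) = 329.7·0.67214 = 221.605.
Gain = 221.605 / 196.138 = 1.1298 → 1.130.

1.130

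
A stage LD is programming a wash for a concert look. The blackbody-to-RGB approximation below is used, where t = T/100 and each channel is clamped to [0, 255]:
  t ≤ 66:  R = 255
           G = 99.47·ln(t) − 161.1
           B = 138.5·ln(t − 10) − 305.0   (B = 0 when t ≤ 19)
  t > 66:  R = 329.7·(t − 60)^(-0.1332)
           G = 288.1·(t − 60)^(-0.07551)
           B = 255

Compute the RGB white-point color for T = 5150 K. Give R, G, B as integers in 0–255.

t = 5150/100 = 51.5; the t ≤ 66 branch applies.
R = 255 by definition for t ≤ 66.
G = 99.47·ln 51.5 − 161.1 = 99.47·3.9416 − 161.1 = 230.969.
B = 138.5·ln(51.5 − 10) − 305.0 = 138.5·ln 41.5 − 305.0 = 138.5·3.7257 − 305.0 = 211.009.
Rounded: (255, 231, 211).

R=255, G=231, B=211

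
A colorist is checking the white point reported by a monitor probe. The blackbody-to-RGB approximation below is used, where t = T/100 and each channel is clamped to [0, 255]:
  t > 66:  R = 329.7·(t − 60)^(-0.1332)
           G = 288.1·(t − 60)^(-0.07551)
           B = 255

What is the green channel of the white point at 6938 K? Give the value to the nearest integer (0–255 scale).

t = 6938/100 = 69.38; the t > 66 branch applies.
G = 288.1·(69.38 − 60)^(-0.07551) = 288.1·9.38^(-0.07551) = 288.1·0.84448 = 243.294.
Rounded: 243.

243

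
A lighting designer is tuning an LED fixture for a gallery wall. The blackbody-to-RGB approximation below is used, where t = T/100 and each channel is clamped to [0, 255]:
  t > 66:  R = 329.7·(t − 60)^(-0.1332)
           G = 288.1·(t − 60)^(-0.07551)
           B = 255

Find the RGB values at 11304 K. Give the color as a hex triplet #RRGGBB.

t = 11304/100 = 113.04; the t > 66 branch applies.
R = 329.7·(113.04 − 60)^(-0.1332) = 329.7·53.04^(-0.1332) = 329.7·0.58923 = 194.268.
G = 288.1·(113.04 − 60)^(-0.07551) = 288.1·53.04^(-0.07551) = 288.1·0.74093 = 213.461.
B = 255 by definition for t > 66.
Rounded: (194, 213, 255).
In hex: #C2D5FF.

#C2D5FF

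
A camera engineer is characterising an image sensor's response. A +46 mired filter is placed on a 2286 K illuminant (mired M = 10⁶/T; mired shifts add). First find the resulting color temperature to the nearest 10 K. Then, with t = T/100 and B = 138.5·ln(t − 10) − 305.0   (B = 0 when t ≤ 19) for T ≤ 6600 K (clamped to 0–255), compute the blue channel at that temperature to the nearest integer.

M_in = 10⁶/2286 = 437.45; M_out = 437.45 + (+46) = 483.45.
T_out = 10⁶/483.45 = 2068.5 K → 2070 K; t = 20.7.
B = 138.5·ln(20.7 − 10) − 305.0 = 138.5·ln 10.7 − 305.0 = 138.5·2.3702 − 305.0 = 23.279.
Rounded: 23.

23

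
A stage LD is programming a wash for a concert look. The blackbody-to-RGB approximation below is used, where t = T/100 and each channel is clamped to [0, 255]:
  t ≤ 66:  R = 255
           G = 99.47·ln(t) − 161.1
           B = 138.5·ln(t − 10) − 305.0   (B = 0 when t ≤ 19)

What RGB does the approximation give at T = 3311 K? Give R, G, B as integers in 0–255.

t = 3311/100 = 33.11; the t ≤ 66 branch applies.
R = 255 by definition for t ≤ 66.
G = 99.47·ln 33.11 − 161.1 = 99.47·3.4998 − 161.1 = 187.029.
B = 138.5·ln(33.11 − 10) − 305.0 = 138.5·ln 23.11 − 305.0 = 138.5·3.1403 − 305.0 = 129.927.
Rounded: (255, 187, 130).

R=255, G=187, B=130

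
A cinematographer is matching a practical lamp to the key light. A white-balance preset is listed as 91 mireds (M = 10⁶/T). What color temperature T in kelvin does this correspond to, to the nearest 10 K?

T = 10⁶ / 91 = 10989.01 K → 10990 K.

10990 K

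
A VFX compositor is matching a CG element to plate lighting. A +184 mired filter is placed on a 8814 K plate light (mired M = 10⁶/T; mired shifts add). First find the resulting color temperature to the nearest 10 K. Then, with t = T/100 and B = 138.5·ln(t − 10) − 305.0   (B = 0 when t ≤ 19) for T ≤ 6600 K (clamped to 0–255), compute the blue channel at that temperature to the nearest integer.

133

M_in = 10⁶/8814 = 113.46; M_out = 113.46 + (+184) = 297.46.
T_out = 10⁶/297.46 = 3361.8 K → 3360 K; t = 33.6.
B = 138.5·ln(33.6 − 10) − 305.0 = 138.5·ln 23.6 − 305.0 = 138.5·3.1612 − 305.0 = 132.833.
Rounded: 133.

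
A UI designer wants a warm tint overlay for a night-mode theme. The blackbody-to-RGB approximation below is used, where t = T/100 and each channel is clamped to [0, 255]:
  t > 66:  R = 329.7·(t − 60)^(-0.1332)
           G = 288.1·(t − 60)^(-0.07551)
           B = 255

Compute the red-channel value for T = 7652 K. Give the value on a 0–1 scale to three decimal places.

t = 7652/100 = 76.52; the t > 66 branch applies.
R = 329.7·(76.52 − 60)^(-0.1332) = 329.7·16.52^(-0.1332) = 329.7·0.68827 = 226.924.
On a 0–1 scale: 226.924/255 = 0.8899 → 0.890.

0.890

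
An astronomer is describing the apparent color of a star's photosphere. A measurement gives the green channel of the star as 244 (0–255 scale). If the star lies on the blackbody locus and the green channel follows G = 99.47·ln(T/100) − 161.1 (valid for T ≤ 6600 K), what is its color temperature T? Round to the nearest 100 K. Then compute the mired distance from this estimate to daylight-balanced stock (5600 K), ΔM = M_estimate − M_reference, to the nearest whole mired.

ln t = (244 + 161.1) / 99.47 = 4.0726.
t = e^4.0726 = 58.709.
T = 100·t = 5871 K → 5900 K to the nearest 100 K.
M_estimate = 10⁶/5900 = 169.49; M_reference = 10⁶/5600 = 178.57.
ΔM = 169.49 − 178.57 = -9.08 → -9 mireds.

-9 mireds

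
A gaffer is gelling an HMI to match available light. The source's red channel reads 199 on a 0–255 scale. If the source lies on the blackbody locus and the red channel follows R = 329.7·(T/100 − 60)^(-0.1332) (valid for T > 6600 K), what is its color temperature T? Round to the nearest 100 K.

10400 K

(t − 60)^(-0.1332) = 199/329.7 = 0.60358.
t − 60 = 0.60358^(1/-0.1332) = 0.60358^(-7.508) = 44.273, so t = 104.273.
T = 100·t = 10427 K → 10400 K to the nearest 100 K.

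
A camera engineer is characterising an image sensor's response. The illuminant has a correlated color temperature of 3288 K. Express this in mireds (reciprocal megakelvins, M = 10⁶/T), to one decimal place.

304.1 mireds

M = 10⁶ / 3288 = 304.136 → 304.1 mireds.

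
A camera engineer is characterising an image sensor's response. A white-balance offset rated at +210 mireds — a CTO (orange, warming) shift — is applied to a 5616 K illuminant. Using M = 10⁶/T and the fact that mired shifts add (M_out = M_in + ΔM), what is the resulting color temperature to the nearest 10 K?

2580 K

M_in = 10⁶/5616 = 178.06 mireds.
M_out = 178.06 + (+210) = 388.06 mireds.
T_out = 10⁶/388.06 = 2576.9 K → 2580 K.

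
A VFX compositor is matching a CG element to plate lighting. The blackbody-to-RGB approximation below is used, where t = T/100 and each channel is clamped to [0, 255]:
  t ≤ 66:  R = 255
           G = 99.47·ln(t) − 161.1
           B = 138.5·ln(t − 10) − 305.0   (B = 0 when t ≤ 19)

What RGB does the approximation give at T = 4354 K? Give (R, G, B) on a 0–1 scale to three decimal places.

t = 4354/100 = 43.54; the t ≤ 66 branch applies.
R = 255 by definition for t ≤ 66.
G = 99.47·ln 43.54 − 161.1 = 99.47·3.7737 − 161.1 = 214.268.
B = 138.5·ln(43.54 − 10) − 305.0 = 138.5·ln 33.54 − 305.0 = 138.5·3.5127 − 305.0 = 181.514.
Dividing each by 255: (1.0000, 0.8403, 0.7118) → (1.000, 0.840, 0.712).

(1.000, 0.840, 0.712)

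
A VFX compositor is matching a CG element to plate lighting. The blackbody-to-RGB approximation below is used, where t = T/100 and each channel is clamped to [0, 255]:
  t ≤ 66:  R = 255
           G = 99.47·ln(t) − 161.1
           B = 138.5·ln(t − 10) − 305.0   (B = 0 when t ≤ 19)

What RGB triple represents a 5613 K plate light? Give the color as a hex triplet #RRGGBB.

t = 5613/100 = 56.13; the t ≤ 66 branch applies.
R = 255 by definition for t ≤ 66.
G = 99.47·ln 56.13 − 161.1 = 99.47·4.0277 − 161.1 = 239.532.
B = 138.5·ln(56.13 − 10) − 305.0 = 138.5·ln 46.13 − 305.0 = 138.5·3.8315 − 305.0 = 225.658.
Rounded: (255, 240, 226).
In hex: #FFF0E2.

#FFF0E2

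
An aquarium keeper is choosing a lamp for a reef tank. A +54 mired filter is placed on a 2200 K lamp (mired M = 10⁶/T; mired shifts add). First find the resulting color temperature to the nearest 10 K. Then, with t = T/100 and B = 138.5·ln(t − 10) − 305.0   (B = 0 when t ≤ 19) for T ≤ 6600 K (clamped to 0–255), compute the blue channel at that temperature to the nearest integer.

M_in = 10⁶/2200 = 454.55; M_out = 454.55 + (+54) = 508.55.
T_out = 10⁶/508.55 = 1966.4 K → 1970 K; t = 19.7.
B = 138.5·ln(19.7 − 10) − 305.0 = 138.5·ln 9.7 − 305.0 = 138.5·2.2721 − 305.0 = 9.689.
Rounded: 10.

10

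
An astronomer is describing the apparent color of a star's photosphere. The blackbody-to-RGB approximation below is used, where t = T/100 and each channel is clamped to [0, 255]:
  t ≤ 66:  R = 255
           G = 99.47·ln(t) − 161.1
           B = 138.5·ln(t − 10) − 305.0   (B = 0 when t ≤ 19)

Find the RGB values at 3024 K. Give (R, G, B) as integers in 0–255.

t = 3024/100 = 30.24; the t ≤ 66 branch applies.
R = 255 by definition for t ≤ 66.
G = 99.47·ln 30.24 − 161.1 = 99.47·3.4092 − 161.1 = 178.010.
B = 138.5·ln(30.24 − 10) − 305.0 = 138.5·ln 20.24 − 305.0 = 138.5·3.0077 − 305.0 = 111.561.
Rounded: (255, 178, 112).

(255, 178, 112)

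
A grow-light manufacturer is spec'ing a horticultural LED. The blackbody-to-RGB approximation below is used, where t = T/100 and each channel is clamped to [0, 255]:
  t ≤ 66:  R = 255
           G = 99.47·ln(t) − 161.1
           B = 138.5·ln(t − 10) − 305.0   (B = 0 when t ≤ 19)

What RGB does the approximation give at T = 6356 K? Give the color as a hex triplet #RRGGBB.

#FFFCF6

t = 6356/100 = 63.56; the t ≤ 66 branch applies.
R = 255 by definition for t ≤ 66.
G = 99.47·ln 63.56 − 161.1 = 99.47·4.1520 − 161.1 = 251.898.
B = 138.5·ln(63.56 − 10) − 305.0 = 138.5·ln 53.56 − 305.0 = 138.5·3.9808 − 305.0 = 246.341.
Rounded: (255, 252, 246).
In hex: #FFFCF6.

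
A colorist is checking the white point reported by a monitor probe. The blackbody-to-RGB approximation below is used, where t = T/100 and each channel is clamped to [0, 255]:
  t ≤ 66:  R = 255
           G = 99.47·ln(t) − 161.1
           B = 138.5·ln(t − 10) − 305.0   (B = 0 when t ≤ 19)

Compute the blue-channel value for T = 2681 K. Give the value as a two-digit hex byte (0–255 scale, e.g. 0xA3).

0x56

t = 2681/100 = 26.81; the t ≤ 66 branch applies.
B = 138.5·ln(26.81 − 10) − 305.0 = 138.5·ln 16.81 − 305.0 = 138.5·2.8220 − 305.0 = 85.843.
Rounded: 86; in hex, 0x56.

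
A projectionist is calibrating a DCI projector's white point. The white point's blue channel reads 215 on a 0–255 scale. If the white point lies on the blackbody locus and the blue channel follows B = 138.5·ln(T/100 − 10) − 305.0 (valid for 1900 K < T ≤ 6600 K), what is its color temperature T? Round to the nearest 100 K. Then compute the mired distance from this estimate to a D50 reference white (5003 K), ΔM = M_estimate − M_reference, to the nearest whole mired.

ln(t − 10) = (215 + 305.0) / 138.5 = 3.7545.
t − 10 = e^3.7545 = 42.713, so t = 52.713.
T = 100·t = 5271 K → 5300 K to the nearest 100 K.
M_estimate = 10⁶/5300 = 188.68; M_reference = 10⁶/5003 = 199.88.
ΔM = 188.68 − 199.88 = -11.20 → -11 mireds.

-11 mireds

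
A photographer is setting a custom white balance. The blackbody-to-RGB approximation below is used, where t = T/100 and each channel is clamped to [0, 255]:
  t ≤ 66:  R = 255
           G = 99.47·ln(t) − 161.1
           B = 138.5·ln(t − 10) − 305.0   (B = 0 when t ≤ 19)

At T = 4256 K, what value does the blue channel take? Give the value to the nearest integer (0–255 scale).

177

t = 4256/100 = 42.56; the t ≤ 66 branch applies.
B = 138.5·ln(42.56 − 10) − 305.0 = 138.5·ln 32.56 − 305.0 = 138.5·3.4831 − 305.0 = 177.407.
Rounded: 177.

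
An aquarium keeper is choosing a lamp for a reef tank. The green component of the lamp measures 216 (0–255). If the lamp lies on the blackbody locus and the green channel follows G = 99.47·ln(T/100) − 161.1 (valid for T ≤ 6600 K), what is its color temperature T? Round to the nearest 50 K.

ln t = (216 + 161.1) / 99.47 = 3.7911.
t = e^3.7911 = 44.305.
T = 100·t = 4430 K → 4450 K to the nearest 50 K.

4450 K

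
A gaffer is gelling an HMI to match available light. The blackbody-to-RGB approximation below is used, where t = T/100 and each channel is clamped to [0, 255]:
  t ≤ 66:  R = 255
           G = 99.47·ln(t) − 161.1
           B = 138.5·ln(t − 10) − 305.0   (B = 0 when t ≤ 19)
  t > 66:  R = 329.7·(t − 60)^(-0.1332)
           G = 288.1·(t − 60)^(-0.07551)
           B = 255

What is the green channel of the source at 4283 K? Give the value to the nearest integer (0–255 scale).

t = 4283/100 = 42.83; the t ≤ 66 branch applies.
G = 99.47·ln 42.83 − 161.1 = 99.47·3.7572 − 161.1 = 212.633.
Rounded: 213.

213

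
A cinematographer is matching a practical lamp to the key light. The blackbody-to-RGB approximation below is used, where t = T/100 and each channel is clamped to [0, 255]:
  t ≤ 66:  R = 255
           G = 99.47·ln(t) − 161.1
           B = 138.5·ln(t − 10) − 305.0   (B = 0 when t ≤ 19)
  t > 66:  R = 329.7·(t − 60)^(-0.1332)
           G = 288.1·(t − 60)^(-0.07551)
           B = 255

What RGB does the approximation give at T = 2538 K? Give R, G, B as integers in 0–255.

R=255, G=161, B=74

t = 2538/100 = 25.38; the t ≤ 66 branch applies.
R = 255 by definition for t ≤ 66.
G = 99.47·ln 25.38 − 161.1 = 99.47·3.2340 − 161.1 = 160.582.
B = 138.5·ln(25.38 − 10) − 305.0 = 138.5·ln 15.38 − 305.0 = 138.5·2.7331 − 305.0 = 73.530.
Rounded: (255, 161, 74).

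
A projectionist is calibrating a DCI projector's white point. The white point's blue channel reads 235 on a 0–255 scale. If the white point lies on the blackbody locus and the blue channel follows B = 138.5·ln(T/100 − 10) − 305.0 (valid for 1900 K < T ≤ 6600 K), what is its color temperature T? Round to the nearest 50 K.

ln(t − 10) = (235 + 305.0) / 138.5 = 3.8989.
t − 10 = e^3.8989 = 49.349, so t = 59.349.
T = 100·t = 5935 K → 5950 K to the nearest 50 K.

5950 K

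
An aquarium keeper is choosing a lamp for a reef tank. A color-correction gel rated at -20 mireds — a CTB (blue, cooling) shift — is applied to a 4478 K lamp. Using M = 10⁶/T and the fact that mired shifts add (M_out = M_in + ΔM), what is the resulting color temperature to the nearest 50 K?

M_in = 10⁶/4478 = 223.31 mireds.
M_out = 223.31 + (-20) = 203.31 mireds.
T_out = 10⁶/203.31 = 4918.5 K → 4900 K.

4900 K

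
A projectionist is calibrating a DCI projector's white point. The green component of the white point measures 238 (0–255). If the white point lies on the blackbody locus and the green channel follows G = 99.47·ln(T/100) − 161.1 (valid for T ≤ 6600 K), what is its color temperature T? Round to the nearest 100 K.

5500 K

ln t = (238 + 161.1) / 99.47 = 4.0123.
t = e^4.0123 = 55.272.
T = 100·t = 5527 K → 5500 K to the nearest 100 K.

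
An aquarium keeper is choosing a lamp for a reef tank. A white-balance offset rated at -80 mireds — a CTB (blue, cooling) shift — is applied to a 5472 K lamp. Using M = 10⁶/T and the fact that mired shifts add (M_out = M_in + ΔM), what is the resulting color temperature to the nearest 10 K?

9730 K

M_in = 10⁶/5472 = 182.75 mireds.
M_out = 182.75 + (-80) = 102.75 mireds.
T_out = 10⁶/102.75 = 9732.5 K → 9730 K.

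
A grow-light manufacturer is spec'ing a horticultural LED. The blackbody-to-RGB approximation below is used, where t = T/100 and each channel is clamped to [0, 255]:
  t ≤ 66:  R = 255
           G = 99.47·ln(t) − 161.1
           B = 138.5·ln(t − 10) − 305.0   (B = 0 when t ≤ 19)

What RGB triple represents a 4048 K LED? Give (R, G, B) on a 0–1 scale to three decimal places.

(1.000, 0.812, 0.660)

t = 4048/100 = 40.48; the t ≤ 66 branch applies.
R = 255 by definition for t ≤ 66.
G = 99.47·ln 40.48 − 161.1 = 99.47·3.7008 − 161.1 = 207.019.
B = 138.5·ln(40.48 − 10) − 305.0 = 138.5·ln 30.48 − 305.0 = 138.5·3.4171 − 305.0 = 168.264.
Dividing each by 255: (1.0000, 0.8118, 0.6599) → (1.000, 0.812, 0.660).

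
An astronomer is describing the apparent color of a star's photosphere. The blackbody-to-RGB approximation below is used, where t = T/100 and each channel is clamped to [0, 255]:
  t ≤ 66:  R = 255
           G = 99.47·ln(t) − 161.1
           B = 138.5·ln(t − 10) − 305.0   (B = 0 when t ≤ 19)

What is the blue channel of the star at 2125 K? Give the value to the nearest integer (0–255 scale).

30

t = 2125/100 = 21.25; the t ≤ 66 branch applies.
B = 138.5·ln(21.25 − 10) − 305.0 = 138.5·ln 11.25 − 305.0 = 138.5·2.4204 − 305.0 = 30.221.
Rounded: 30.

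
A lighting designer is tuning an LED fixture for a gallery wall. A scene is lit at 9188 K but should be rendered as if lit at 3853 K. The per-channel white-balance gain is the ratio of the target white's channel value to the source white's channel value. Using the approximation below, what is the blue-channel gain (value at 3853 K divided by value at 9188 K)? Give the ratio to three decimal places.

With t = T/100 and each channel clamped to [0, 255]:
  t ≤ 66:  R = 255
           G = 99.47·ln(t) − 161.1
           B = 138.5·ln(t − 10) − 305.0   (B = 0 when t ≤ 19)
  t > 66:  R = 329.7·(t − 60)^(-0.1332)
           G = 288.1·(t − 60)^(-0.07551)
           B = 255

At 9188 K (t = 91.88):
  B = 255 by definition for t > 66.
At 3853 K (t = 38.53):
  B = 138.5·ln(38.53 − 10) − 305.0 = 138.5·ln 28.53 − 305.0 = 138.5·3.3510 − 305.0 = 159.107.
Gain = 159.107 / 255.000 = 0.6240 → 0.624.

0.624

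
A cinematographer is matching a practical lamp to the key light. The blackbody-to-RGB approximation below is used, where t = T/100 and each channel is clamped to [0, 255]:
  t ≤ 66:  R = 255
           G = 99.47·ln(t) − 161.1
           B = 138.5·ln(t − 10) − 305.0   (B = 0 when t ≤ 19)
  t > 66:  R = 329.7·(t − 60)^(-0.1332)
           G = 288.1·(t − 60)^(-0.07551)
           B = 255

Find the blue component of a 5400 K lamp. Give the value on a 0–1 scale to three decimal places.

0.859

t = 5400/100 = 54; the t ≤ 66 branch applies.
B = 138.5·ln(54 − 10) − 305.0 = 138.5·ln 44 − 305.0 = 138.5·3.7842 − 305.0 = 219.110.
On a 0–1 scale: 219.110/255 = 0.8593 → 0.859.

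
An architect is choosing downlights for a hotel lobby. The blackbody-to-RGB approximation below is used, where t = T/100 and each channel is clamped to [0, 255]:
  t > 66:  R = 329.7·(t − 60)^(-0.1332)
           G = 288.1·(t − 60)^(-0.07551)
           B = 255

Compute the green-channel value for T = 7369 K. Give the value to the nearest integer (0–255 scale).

236

t = 7369/100 = 73.69; the t > 66 branch applies.
G = 288.1·(73.69 − 60)^(-0.07551) = 288.1·13.69^(-0.07551) = 288.1·0.82071 = 236.447.
Rounded: 236.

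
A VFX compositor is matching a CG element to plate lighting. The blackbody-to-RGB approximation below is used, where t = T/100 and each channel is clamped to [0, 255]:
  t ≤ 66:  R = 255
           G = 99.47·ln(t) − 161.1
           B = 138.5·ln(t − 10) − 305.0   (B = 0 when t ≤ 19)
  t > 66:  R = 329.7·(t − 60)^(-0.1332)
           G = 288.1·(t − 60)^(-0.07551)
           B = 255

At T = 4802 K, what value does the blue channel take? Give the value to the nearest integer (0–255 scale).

199

t = 4802/100 = 48.02; the t ≤ 66 branch applies.
B = 138.5·ln(48.02 − 10) − 305.0 = 138.5·ln 38.02 − 305.0 = 138.5·3.6381 − 305.0 = 198.879.
Rounded: 199.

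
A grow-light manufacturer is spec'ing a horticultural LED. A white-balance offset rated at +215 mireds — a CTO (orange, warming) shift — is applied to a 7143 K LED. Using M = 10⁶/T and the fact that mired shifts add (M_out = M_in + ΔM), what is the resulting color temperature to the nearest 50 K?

M_in = 10⁶/7143 = 140.00 mireds.
M_out = 140.00 + (+215) = 355.00 mireds.
T_out = 10⁶/355.00 = 2816.9 K → 2800 K.

2800 K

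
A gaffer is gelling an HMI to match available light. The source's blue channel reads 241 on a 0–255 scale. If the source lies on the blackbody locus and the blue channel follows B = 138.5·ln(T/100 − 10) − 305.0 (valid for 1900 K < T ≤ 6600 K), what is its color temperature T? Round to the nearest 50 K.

6150 K

ln(t − 10) = (241 + 305.0) / 138.5 = 3.9422.
t − 10 = e^3.9422 = 51.534, so t = 61.534.
T = 100·t = 6153 K → 6150 K to the nearest 50 K.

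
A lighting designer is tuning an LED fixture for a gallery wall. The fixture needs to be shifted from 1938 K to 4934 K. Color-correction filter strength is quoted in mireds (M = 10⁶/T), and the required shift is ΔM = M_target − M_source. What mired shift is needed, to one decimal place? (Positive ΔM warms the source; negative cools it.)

M_source = 10⁶/1938 = 515.996; M_target = 10⁶/4934 = 202.675.
ΔM = 202.675 − 515.996 = -313.321 → -313.3 mireds, a cooling shift.

-313.3 mireds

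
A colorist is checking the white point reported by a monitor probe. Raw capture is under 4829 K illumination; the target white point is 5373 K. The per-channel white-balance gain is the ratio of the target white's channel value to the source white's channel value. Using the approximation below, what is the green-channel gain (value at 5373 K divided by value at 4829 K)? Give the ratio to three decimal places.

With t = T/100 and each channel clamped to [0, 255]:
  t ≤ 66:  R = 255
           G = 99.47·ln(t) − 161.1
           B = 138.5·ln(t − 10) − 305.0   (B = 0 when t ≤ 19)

At 4829 K (t = 48.29):
  G = 99.47·ln 48.29 − 161.1 = 99.47·3.8772 − 161.1 = 224.568.
At 5373 K (t = 53.73):
  G = 99.47·ln 53.73 − 161.1 = 99.47·3.9840 − 161.1 = 235.186.
Gain = 235.186 / 224.568 = 1.0473 → 1.047.

1.047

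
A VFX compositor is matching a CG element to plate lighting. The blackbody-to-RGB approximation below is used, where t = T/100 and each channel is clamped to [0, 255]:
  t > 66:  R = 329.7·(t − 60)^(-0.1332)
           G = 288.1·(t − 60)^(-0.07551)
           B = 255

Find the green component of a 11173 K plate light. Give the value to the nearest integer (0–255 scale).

t = 11173/100 = 111.73; the t > 66 branch applies.
G = 288.1·(111.73 − 60)^(-0.07551) = 288.1·51.73^(-0.07551) = 288.1·0.74233 = 213.864.
Rounded: 214.

214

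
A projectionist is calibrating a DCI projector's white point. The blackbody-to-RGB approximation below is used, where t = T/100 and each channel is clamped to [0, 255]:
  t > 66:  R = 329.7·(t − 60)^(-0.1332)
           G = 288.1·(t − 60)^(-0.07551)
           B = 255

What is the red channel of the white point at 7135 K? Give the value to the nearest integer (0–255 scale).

239

t = 7135/100 = 71.35; the t > 66 branch applies.
R = 329.7·(71.35 − 60)^(-0.1332) = 329.7·11.35^(-0.1332) = 329.7·0.72356 = 238.558.
Rounded: 239.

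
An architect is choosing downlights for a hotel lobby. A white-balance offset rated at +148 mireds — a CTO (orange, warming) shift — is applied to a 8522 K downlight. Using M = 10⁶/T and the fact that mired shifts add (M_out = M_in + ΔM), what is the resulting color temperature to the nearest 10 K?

3770 K

M_in = 10⁶/8522 = 117.34 mireds.
M_out = 117.34 + (+148) = 265.34 mireds.
T_out = 10⁶/265.34 = 3768.7 K → 3770 K.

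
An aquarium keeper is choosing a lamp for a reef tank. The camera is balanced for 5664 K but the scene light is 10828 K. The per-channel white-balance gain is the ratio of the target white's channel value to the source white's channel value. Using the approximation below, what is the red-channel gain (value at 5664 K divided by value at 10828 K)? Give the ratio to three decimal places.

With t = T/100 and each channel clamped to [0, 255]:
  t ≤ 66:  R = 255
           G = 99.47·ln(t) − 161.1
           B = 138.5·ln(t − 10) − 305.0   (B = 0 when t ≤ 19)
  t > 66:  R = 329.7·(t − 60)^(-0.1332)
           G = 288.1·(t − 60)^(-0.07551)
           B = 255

1.296

At 10828 K (t = 108.28):
  R = 329.7·(108.28 − 60)^(-0.1332) = 329.7·48.28^(-0.1332) = 329.7·0.59665 = 196.717.
At 5664 K (t = 56.64):
  R = 255 by definition for t ≤ 66.
Gain = 255.000 / 196.717 = 1.2963 → 1.296.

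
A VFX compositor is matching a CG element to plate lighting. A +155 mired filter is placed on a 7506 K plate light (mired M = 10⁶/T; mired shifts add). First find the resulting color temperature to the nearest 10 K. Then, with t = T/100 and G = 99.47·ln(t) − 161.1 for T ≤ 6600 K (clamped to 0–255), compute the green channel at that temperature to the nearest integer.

M_in = 10⁶/7506 = 133.23; M_out = 133.23 + (+155) = 288.23.
T_out = 10⁶/288.23 = 3469.5 K → 3470 K; t = 34.7.
G = 99.47·ln 34.7 − 161.1 = 99.47·3.5467 − 161.1 = 191.694.
Rounded: 192.

192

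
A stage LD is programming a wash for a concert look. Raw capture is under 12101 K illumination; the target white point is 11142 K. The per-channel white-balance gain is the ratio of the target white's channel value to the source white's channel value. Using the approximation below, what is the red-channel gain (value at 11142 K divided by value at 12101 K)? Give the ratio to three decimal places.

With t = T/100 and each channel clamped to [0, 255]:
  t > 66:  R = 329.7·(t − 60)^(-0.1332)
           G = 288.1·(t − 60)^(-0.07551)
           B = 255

1.023

At 12101 K (t = 121.01):
  R = 329.7·(121.01 − 60)^(-0.1332) = 329.7·61.01^(-0.1332) = 329.7·0.57834 = 190.679.
At 11142 K (t = 111.42):
  R = 329.7·(111.42 − 60)^(-0.1332) = 329.7·51.42^(-0.1332) = 329.7·0.59167 = 195.073.
Gain = 195.073 / 190.679 = 1.0230 → 1.023.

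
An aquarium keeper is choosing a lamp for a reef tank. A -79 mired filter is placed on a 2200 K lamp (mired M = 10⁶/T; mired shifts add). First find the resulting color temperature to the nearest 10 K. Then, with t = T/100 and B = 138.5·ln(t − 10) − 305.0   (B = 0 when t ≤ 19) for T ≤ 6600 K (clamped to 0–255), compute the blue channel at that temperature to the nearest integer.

M_in = 10⁶/2200 = 454.55; M_out = 454.55 + (-79) = 375.55.
T_out = 10⁶/375.55 = 2662.8 K → 2660 K; t = 26.6.
B = 138.5·ln(26.6 − 10) − 305.0 = 138.5·ln 16.6 − 305.0 = 138.5·2.8094 − 305.0 = 84.102.
Rounded: 84.

84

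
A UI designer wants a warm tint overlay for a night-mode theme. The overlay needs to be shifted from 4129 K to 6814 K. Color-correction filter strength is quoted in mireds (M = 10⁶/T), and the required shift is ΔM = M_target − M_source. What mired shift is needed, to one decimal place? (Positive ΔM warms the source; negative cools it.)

M_source = 10⁶/4129 = 242.189; M_target = 10⁶/6814 = 146.757.
ΔM = 146.757 − 242.189 = -95.433 → -95.4 mireds, a cooling shift.

-95.4 mireds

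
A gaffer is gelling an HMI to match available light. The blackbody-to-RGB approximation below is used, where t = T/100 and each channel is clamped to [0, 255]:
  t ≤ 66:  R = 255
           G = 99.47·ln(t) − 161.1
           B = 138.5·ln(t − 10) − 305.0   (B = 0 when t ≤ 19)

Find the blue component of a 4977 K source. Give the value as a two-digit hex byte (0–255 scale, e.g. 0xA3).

t = 4977/100 = 49.77; the t ≤ 66 branch applies.
B = 138.5·ln(49.77 − 10) − 305.0 = 138.5·ln 39.77 − 305.0 = 138.5·3.6831 − 305.0 = 205.111.
Rounded: 205; in hex, 0xCD.

0xCD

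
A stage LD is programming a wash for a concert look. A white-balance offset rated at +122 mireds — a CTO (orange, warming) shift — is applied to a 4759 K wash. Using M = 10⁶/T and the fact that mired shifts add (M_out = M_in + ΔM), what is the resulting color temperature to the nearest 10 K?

3010 K

M_in = 10⁶/4759 = 210.13 mireds.
M_out = 210.13 + (+122) = 332.13 mireds.
T_out = 10⁶/332.13 = 3010.9 K → 3010 K.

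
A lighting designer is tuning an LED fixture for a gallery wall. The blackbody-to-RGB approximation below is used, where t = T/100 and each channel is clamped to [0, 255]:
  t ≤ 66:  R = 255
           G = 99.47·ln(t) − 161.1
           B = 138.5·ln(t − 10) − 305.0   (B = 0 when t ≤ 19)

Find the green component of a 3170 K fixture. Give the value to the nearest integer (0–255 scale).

t = 3170/100 = 31.7; the t ≤ 66 branch applies.
G = 99.47·ln 31.7 − 161.1 = 99.47·3.4563 − 161.1 = 182.700.
Rounded: 183.

183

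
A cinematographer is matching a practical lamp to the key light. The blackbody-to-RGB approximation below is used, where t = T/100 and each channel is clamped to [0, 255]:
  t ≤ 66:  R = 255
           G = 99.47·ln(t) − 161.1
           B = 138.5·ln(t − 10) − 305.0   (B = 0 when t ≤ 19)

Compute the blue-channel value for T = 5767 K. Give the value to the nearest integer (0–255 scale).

t = 5767/100 = 57.67; the t ≤ 66 branch applies.
B = 138.5·ln(57.67 − 10) − 305.0 = 138.5·ln 47.67 − 305.0 = 138.5·3.8643 − 305.0 = 230.206.
Rounded: 230.

230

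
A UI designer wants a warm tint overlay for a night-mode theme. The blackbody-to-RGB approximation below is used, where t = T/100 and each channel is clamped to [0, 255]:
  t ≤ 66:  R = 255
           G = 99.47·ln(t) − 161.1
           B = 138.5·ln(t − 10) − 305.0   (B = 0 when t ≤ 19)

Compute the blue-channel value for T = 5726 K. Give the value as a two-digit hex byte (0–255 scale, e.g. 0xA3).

0xE5

t = 5726/100 = 57.26; the t ≤ 66 branch applies.
B = 138.5·ln(57.26 − 10) − 305.0 = 138.5·ln 47.26 − 305.0 = 138.5·3.8557 − 305.0 = 229.010.
Rounded: 229; in hex, 0xE5.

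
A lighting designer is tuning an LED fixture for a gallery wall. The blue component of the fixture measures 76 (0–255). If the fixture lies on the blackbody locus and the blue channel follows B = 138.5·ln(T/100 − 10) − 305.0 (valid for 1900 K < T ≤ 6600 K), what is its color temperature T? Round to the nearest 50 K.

2550 K

ln(t − 10) = (76 + 305.0) / 138.5 = 2.7509.
t − 10 = e^2.7509 = 15.657, so t = 25.657.
T = 100·t = 2566 K → 2550 K to the nearest 50 K.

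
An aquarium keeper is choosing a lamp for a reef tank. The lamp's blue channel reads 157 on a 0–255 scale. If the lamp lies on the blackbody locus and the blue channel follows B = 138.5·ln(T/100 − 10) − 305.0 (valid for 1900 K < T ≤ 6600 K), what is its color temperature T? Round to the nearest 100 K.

3800 K

ln(t − 10) = (157 + 305.0) / 138.5 = 3.3357.
t − 10 = e^3.3357 = 28.099, so t = 38.099.
T = 100·t = 3810 K → 3800 K to the nearest 100 K.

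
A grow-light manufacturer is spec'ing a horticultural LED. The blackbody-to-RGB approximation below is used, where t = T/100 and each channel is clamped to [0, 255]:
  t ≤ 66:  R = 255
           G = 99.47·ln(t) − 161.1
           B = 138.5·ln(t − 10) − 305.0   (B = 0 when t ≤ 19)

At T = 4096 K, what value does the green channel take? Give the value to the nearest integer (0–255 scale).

t = 4096/100 = 40.96; the t ≤ 66 branch applies.
G = 99.47·ln 40.96 − 161.1 = 99.47·3.7126 − 161.1 = 208.192.
Rounded: 208.

208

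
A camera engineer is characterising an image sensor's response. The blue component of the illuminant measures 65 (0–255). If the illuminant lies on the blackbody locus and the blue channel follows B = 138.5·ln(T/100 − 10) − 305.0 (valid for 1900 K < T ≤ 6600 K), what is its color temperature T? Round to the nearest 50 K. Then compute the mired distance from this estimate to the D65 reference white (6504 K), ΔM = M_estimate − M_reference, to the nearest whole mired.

ln(t − 10) = (65 + 305.0) / 138.5 = 2.6715.
t − 10 = e^2.6715 = 14.461, so t = 24.461.
T = 100·t = 2446 K → 2450 K to the nearest 50 K.
M_estimate = 10⁶/2450 = 408.16; M_reference = 10⁶/6504 = 153.75.
ΔM = 408.16 − 153.75 = 254.41 → +254 mireds.

+254 mireds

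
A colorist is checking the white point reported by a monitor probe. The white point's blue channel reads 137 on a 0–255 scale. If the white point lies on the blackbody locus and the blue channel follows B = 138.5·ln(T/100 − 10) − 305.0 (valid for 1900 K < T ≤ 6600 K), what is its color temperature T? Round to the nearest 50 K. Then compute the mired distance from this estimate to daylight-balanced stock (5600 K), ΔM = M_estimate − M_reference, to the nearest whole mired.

+111 mireds

ln(t − 10) = (137 + 305.0) / 138.5 = 3.1913.
t − 10 = e^3.1913 = 24.321, so t = 34.321.
T = 100·t = 3432 K → 3450 K to the nearest 50 K.
M_estimate = 10⁶/3450 = 289.86; M_reference = 10⁶/5600 = 178.57.
ΔM = 289.86 − 178.57 = 111.28 → +111 mireds.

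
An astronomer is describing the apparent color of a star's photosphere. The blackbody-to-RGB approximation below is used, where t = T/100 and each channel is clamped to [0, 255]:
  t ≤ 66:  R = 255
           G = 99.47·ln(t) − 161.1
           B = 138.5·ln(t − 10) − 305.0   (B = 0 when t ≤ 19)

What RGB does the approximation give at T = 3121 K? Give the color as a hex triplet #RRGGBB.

#FFB576

t = 3121/100 = 31.21; the t ≤ 66 branch applies.
R = 255 by definition for t ≤ 66.
G = 99.47·ln 31.21 − 161.1 = 99.47·3.4407 − 161.1 = 181.150.
B = 138.5·ln(31.21 − 10) − 305.0 = 138.5·ln 21.21 − 305.0 = 138.5·3.0545 − 305.0 = 118.044.
Rounded: (255, 181, 118).
In hex: #FFB576.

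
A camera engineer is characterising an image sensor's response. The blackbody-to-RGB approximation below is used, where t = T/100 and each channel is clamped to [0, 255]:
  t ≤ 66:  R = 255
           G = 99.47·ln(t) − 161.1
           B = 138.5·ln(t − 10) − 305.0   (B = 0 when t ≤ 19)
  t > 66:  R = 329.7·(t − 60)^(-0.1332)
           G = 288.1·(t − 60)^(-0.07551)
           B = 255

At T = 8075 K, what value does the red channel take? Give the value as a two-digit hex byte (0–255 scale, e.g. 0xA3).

0xDC

t = 8075/100 = 80.75; the t > 66 branch applies.
R = 329.7·(80.75 − 60)^(-0.1332) = 329.7·20.75^(-0.1332) = 329.7·0.66769 = 220.137.
Rounded: 220; in hex, 0xDC.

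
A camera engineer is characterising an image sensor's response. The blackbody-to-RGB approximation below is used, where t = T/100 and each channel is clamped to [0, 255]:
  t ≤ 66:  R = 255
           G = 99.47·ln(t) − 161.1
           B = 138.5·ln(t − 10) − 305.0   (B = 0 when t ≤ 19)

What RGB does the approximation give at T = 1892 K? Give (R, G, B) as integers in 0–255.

t = 1892/100 = 18.92; the t ≤ 66 branch applies.
R = 255 by definition for t ≤ 66.
G = 99.47·ln 18.92 − 161.1 = 99.47·2.9402 − 161.1 = 131.364.
t = 18.92 ≤ 19, so B = 0.
Rounded: (255, 131, 0).

(255, 131, 0)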